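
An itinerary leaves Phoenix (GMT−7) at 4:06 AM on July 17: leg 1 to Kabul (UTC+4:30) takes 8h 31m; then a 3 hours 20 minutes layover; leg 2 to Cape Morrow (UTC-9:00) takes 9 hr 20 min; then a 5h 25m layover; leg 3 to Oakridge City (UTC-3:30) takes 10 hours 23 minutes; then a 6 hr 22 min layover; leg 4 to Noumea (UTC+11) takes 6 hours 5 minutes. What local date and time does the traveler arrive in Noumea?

11:32 PM on July 19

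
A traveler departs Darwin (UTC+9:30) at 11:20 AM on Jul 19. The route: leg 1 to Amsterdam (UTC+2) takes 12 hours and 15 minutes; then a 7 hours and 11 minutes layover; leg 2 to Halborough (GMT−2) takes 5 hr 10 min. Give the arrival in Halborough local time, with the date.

12:26 AM on July 20

Convert departure to UTC: 11:20 AM − 9:30 = 1:50 AM UTC on Jul 19.
Add 12 hours and 15 minutes leg 1 → 2:05 PM UTC.
Add 7 hours and 11 minutes layover in Amsterdam → 9:16 PM UTC.
Add 5 hours 10 minutes leg 2 → 2:26 AM UTC (Jul 20).
Halborough is UTC−2:00, so local arrival = 2:26 AM − 2:00 = 12:26 AM on Jul 20.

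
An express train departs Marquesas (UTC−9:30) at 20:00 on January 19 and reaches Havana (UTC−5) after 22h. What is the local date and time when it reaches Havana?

Havana is 4:30 ahead of Marquesas.
After 22 hours it is 18:00 (Jan 20) in Marquesas.
Shift by the zone difference: 18:00 + 4:30 = 22:30 on Jan 20 in Havana.

22:30 on Jan 20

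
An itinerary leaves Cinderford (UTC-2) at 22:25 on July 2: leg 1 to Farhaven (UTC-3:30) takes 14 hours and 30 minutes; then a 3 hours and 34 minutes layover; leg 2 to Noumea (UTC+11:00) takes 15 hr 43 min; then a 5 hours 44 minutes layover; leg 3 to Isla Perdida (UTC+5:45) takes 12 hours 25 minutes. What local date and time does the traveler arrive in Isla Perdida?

Convert departure to UTC: 22:25 + 2:00 = 00:25 UTC on Jul 3.
Add 14 hours 30 minutes leg 1 → 14:55 UTC.
Add 3 hours 34 minutes layover in Farhaven → 18:29 UTC.
Add 15 hours and 43 minutes leg 2 → 10:12 UTC (Jul 4).
Add 5 hours and 44 minutes layover in Noumea → 15:56 UTC.
Add 12 hours and 25 minutes leg 3 → 04:21 UTC (Jul 5).
Isla Perdida is UTC+5:45, so local arrival = 04:21 + 5:45 = 10:06 on Jul 5.

10:06 on July 5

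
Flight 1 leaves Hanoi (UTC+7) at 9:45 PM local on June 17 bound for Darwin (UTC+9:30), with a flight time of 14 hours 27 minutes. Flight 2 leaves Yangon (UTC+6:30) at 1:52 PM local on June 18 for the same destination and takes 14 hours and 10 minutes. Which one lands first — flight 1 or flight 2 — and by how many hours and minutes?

the first, by 16 hours 20 minutes

Flight 1 in UTC: 9:45 PM − 7:00 = 2:45 PM on Jun 17.
+14 hours and 27 minutes → arrive 5:12 AM UTC on Jun 18.
Flight 2 in UTC: 1:52 PM − 6:30 = 7:22 AM on Jun 18.
+14 hours 10 minutes → arrive 9:32 PM UTC on Jun 18.
Flight 1 lands earlier by 16 hours 20 minutes.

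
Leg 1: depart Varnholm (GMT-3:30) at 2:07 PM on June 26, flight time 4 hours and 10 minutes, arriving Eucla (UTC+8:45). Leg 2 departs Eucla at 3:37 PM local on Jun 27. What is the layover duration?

9 hours 5 minutes

Convert departure to UTC: 2:07 PM + 3:30 = 5:37 PM UTC on Jun 26.
Add 4 hours 10 minutes flight time → 9:47 PM UTC.
Eucla is UTC+8:45, so local arrival = 9:47 PM + 8:45 = 6:32 AM on Jun 27.
Layover = 3:37 PM − 6:32 AM = 9 hours 5 minutes.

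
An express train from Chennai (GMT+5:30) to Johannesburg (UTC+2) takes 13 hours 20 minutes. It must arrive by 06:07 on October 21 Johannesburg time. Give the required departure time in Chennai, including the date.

20:17 on Oct 20

Target arrival in UTC: 06:07 − 2:00 = 04:07 on Oct 21.
Subtract 13 hours 20 minutes → departure 14:47 UTC on Oct 20.
Chennai is UTC+5:30: 14:47 + 5:30 = 20:17 on Oct 20.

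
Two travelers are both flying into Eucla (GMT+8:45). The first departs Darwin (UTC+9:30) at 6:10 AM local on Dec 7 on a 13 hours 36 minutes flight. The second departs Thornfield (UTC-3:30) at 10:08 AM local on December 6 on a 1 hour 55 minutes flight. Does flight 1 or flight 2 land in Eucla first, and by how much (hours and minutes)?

the second, by 18 hours 43 minutes

Flight 1 in UTC: 6:10 AM − 9:30 = 8:40 PM on Dec 6.
+13 hours 36 minutes → arrive 10:16 AM UTC on Dec 7.
Flight 2 in UTC: 10:08 AM + 3:30 = 1:38 PM on Dec 6.
+1 hour and 55 minutes → arrive 3:33 PM UTC on Dec 6.
Flight 2 lands earlier by 18 hours 43 minutes.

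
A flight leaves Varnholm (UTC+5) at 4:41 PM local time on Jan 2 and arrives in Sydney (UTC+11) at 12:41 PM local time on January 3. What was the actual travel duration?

14 hours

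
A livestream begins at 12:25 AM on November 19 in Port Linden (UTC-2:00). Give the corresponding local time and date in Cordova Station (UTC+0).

In UTC: 12:25 AM + 2:00 = 2:25 AM on Nov 19.
Cordova Station is UTC+0, so it is 2:25 AM on Nov 19.

2:25 AM on November 19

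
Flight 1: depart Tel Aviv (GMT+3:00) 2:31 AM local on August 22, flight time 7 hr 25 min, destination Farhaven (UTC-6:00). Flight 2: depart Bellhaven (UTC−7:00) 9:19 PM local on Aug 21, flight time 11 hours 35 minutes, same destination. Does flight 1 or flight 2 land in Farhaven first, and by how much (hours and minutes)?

Flight 1 in UTC: 2:31 AM − 3:00 = 11:31 PM on Aug 21.
+7 hours and 25 minutes → arrive 6:56 AM UTC on Aug 22.
Flight 2 in UTC: 9:19 PM + 7:00 = 4:19 AM on Aug 22.
+11 hours and 35 minutes → arrive 3:54 PM UTC on Aug 22.
Flight 1 lands earlier by 8 hours 58 minutes.

the first, by 8 hours 58 minutes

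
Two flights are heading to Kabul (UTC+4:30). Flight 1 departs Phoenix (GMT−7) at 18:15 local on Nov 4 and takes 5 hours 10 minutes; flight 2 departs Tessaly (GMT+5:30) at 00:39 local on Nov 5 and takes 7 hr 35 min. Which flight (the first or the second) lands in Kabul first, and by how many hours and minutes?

the second, by 3 hours 41 minutes

Flight 1 in UTC: 18:15 + 7:00 = 01:15 on Nov 5.
+5 hours 10 minutes → arrive 06:25 UTC on Nov 5.
Flight 2 in UTC: 00:39 − 5:30 = 19:09 on Nov 4.
+7 hours and 35 minutes → arrive 02:44 UTC on Nov 5.
Flight 2 lands earlier by 3 hours 41 minutes.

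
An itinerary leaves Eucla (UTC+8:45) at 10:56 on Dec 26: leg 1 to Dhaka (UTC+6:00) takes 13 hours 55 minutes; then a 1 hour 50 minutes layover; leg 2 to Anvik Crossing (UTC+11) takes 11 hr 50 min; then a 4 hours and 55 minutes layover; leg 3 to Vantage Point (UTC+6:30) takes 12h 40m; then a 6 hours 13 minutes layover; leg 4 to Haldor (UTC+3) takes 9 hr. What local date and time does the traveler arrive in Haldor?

17:34 on December 28

Convert departure to UTC: 10:56 − 8:45 = 02:11 UTC on Dec 26.
Add 13 hours 55 minutes leg 1 → 16:06 UTC.
Add 1 hour and 50 minutes layover in Dhaka → 17:56 UTC.
Add 11 hours and 50 minutes leg 2 → 05:46 UTC (Dec 27).
Add 4 hours and 55 minutes layover in Anvik Crossing → 10:41 UTC.
Add 12 hours 40 minutes leg 3 → 23:21 UTC.
Add 6 hours 13 minutes layover in Vantage Point → 05:34 UTC (Dec 28).
Add 9 hours leg 4 → 14:34 UTC.
Haldor is UTC+3:00, so local arrival = 14:34 + 3:00 = 17:34 on Dec 28.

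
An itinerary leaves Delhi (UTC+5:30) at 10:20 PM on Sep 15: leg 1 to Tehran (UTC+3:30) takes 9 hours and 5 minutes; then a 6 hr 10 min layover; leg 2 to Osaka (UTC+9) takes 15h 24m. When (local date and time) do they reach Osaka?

8:29 AM on September 17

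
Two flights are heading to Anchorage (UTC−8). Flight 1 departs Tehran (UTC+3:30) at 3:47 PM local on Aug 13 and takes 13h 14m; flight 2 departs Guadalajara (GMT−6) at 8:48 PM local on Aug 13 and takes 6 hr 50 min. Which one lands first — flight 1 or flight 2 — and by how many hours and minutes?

the first, by 8 hours 7 minutes

Flight 1 in UTC: 3:47 PM − 3:30 = 12:17 PM on Aug 13.
+13 hours and 14 minutes → arrive 1:31 AM UTC on Aug 14.
Flight 2 in UTC: 8:48 PM + 6:00 = 2:48 AM on Aug 14.
+6 hours 50 minutes → arrive 9:38 AM UTC on Aug 14.
Flight 1 lands earlier by 8 hours 7 minutes.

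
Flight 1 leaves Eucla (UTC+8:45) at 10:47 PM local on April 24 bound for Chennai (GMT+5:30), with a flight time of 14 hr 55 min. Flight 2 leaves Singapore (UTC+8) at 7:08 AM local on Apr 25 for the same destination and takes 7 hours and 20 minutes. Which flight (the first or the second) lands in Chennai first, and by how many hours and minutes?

Flight 1 in UTC: 10:47 PM − 8:45 = 2:02 PM on Apr 24.
+14 hours 55 minutes → arrive 4:57 AM UTC on Apr 25.
Flight 2 in UTC: 7:08 AM − 8:00 = 11:08 PM on Apr 24.
+7 hours and 20 minutes → arrive 6:28 AM UTC on Apr 25.
Flight 1 lands earlier by 1 hour 31 minutes.

the first, by 1 hour 31 minutes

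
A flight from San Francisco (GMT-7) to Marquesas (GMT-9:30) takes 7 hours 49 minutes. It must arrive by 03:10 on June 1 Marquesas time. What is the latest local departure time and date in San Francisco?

Target arrival in UTC: 03:10 + 9:30 = 12:40 on Jun 1.
Subtract 7 hours and 49 minutes → departure 04:51 UTC on Jun 1.
San Francisco is UTC−7:00: 04:51 − 7:00 = 21:51 on May 31.

21:51 on May 31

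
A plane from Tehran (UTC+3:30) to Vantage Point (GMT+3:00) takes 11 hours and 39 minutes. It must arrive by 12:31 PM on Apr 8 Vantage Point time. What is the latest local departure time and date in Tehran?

1:22 AM on Apr 8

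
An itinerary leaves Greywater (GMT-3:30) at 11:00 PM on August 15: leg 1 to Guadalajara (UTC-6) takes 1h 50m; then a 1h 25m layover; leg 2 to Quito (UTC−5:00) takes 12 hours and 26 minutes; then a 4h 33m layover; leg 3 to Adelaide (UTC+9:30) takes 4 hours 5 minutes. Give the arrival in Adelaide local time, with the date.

Convert departure to UTC: 11:00 PM + 3:30 = 2:30 AM UTC on Aug 16.
Add 1 hour 50 minutes leg 1 → 4:20 AM UTC.
Add 1 hour and 25 minutes layover in Guadalajara → 5:45 AM UTC.
Add 12 hours 26 minutes leg 2 → 6:11 PM UTC.
Add 4 hours and 33 minutes layover in Quito → 10:44 PM UTC.
Add 4 hours and 5 minutes leg 3 → 2:49 AM UTC (Aug 17).
Adelaide is UTC+9:30, so local arrival = 2:49 AM + 9:30 = 12:19 PM on Aug 17.

12:19 PM on August 17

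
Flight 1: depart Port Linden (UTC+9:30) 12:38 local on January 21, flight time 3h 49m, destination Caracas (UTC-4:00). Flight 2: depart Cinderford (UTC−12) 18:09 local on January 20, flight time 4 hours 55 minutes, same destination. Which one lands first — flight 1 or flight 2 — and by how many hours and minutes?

the first, by 4 hours 7 minutes

Flight 1 in UTC: 12:38 − 9:30 = 03:08 on Jan 21.
+3 hours 49 minutes → arrive 06:57 UTC on Jan 21.
Flight 2 in UTC: 18:09 + 12:00 = 06:09 on Jan 21.
+4 hours 55 minutes → arrive 11:04 UTC on Jan 21.
Flight 1 lands earlier by 4 hours 7 minutes.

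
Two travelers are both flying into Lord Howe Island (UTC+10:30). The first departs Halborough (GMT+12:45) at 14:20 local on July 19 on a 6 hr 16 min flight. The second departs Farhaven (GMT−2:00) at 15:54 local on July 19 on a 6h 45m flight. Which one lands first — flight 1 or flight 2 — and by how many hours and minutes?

the first, by 16 hours 48 minutes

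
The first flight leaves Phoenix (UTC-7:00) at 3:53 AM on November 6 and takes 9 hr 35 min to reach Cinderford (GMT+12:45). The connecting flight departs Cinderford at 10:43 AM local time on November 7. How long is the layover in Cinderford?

1 hour 30 minutes

Convert departure to UTC: 3:53 AM + 7:00 = 10:53 AM UTC on Nov 6.
Add 9 hours 35 minutes flight time → 8:28 PM UTC.
Cinderford is UTC+12:45, so local arrival = 8:28 PM + 12:45 = 9:13 AM on Nov 7.
Layover = 10:43 AM − 9:13 AM = 1 hour 30 minutes.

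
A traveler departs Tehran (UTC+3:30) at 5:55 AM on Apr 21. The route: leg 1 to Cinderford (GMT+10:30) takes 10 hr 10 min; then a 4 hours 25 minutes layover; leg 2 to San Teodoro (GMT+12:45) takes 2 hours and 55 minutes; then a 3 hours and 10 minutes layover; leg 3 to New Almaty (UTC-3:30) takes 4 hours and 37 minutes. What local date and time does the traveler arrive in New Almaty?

12:12 AM on April 22

Convert departure to UTC: 5:55 AM − 3:30 = 2:25 AM UTC on Apr 21.
Add 10 hours and 10 minutes leg 1 → 12:35 PM UTC.
Add 4 hours 25 minutes layover in Cinderford → 5:00 PM UTC.
Add 2 hours 55 minutes leg 2 → 7:55 PM UTC.
Add 3 hours 10 minutes layover in San Teodoro → 11:05 PM UTC.
Add 4 hours 37 minutes leg 3 → 3:42 AM UTC (Apr 22).
New Almaty is UTC−3:30, so local arrival = 3:42 AM − 3:30 = 12:12 AM on Apr 22.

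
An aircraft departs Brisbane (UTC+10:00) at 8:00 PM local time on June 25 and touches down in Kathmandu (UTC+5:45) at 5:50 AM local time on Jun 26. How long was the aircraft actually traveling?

14 hours 5 minutes

Departure in UTC: 8:00 PM − 10:00 = 10:00 AM on Jun 25.
Arrival in UTC: 5:50 AM − 5:45 = 12:05 AM on Jun 26.
Elapsed = 12:05 AM − 10:00 AM (+1 day) = 14 hours 5 minutes.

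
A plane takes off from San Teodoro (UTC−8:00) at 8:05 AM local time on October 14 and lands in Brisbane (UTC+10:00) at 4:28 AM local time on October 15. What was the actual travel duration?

2 hours 23 minutes

Brisbane is 18:00 ahead of San Teodoro.
Clock-face elapsed time (ignoring zones) is 20 hours 23 minutes.
Actual elapsed = 20 hours 23 minutes − 18:00 = 2 hours 23 minutes.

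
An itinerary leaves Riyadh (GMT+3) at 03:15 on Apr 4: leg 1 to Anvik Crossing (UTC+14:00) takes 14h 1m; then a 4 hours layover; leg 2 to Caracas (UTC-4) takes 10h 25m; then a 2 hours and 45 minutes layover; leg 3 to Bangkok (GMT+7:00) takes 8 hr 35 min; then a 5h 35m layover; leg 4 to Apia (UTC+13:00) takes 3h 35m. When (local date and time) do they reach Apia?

Convert departure to UTC: 03:15 − 3:00 = 00:15 UTC on Apr 4.
Add 14 hours 1 minute leg 1 → 14:16 UTC.
Add 4 hours layover in Anvik Crossing → 18:16 UTC.
Add 10 hours and 25 minutes leg 2 → 04:41 UTC (Apr 5).
Add 2 hours and 45 minutes layover in Caracas → 07:26 UTC.
Add 8 hours 35 minutes leg 3 → 16:01 UTC.
Add 5 hours 35 minutes layover in Bangkok → 21:36 UTC.
Add 3 hours 35 minutes leg 4 → 01:11 UTC (Apr 6).
Apia is UTC+13:00, so local arrival = 01:11 + 13:00 = 14:11 on Apr 6.

14:11 on April 6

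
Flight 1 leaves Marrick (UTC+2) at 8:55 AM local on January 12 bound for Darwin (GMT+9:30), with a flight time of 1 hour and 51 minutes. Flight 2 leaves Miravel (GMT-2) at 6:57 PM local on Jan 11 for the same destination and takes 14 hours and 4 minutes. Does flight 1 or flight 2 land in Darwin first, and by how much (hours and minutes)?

the first, by 2 hours 15 minutes

Flight 1 in UTC: 8:55 AM − 2:00 = 6:55 AM on Jan 12.
+1 hour and 51 minutes → arrive 8:46 AM UTC on Jan 12.
Flight 2 in UTC: 6:57 PM + 2:00 = 8:57 PM on Jan 11.
+14 hours and 4 minutes → arrive 11:01 AM UTC on Jan 12.
Flight 1 lands earlier by 2 hours 15 minutes.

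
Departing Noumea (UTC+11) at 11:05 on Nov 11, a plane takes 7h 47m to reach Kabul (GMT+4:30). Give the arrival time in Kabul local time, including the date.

Kabul is 6:30 behind Noumea.
After 7 hours and 47 minutes it is 18:52 in Noumea.
Shift by the zone difference: 18:52 − 6:30 = 12:22 on Nov 11 in Kabul.

12:22 on Nov 11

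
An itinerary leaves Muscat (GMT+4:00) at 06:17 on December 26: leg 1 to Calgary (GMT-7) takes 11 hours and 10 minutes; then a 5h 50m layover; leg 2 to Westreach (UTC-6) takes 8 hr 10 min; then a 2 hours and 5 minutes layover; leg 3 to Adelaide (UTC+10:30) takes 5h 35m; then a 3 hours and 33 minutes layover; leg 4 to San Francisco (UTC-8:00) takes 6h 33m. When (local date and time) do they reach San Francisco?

Convert departure to UTC: 06:17 − 4:00 = 02:17 UTC on Dec 26.
Add 11 hours and 10 minutes leg 1 → 13:27 UTC.
Add 5 hours 50 minutes layover in Calgary → 19:17 UTC.
Add 8 hours and 10 minutes leg 2 → 03:27 UTC (Dec 27).
Add 2 hours 5 minutes layover in Westreach → 05:32 UTC.
Add 5 hours and 35 minutes leg 3 → 11:07 UTC.
Add 3 hours and 33 minutes layover in Adelaide → 14:40 UTC.
Add 6 hours 33 minutes leg 4 → 21:13 UTC.
San Francisco is UTC−8:00, so local arrival = 21:13 − 8:00 = 13:13 on Dec 27.

13:13 on December 27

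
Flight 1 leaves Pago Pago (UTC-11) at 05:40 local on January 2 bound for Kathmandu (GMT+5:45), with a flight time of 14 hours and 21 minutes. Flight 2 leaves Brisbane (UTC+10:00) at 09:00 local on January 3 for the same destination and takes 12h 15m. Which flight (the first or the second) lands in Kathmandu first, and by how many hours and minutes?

Flight 1 in UTC: 05:40 + 11:00 = 16:40 on Jan 2.
+14 hours and 21 minutes → arrive 07:01 UTC on Jan 3.
Flight 2 in UTC: 09:00 − 10:00 = 23:00 on Jan 2.
+12 hours and 15 minutes → arrive 11:15 UTC on Jan 3.
Flight 1 lands earlier by 4 hours 14 minutes.

the first, by 4 hours 14 minutes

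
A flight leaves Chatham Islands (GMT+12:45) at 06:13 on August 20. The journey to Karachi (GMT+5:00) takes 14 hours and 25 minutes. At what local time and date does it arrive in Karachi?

Convert departure to UTC: 06:13 − 12:45 = 17:28 UTC on Aug 19.
Add 14 hours 25 minutes travel time → 07:53 UTC (Aug 20).
Karachi is UTC+5:00, so local arrival = 07:53 + 5:00 = 12:53 on Aug 20.

12:53 on Aug 20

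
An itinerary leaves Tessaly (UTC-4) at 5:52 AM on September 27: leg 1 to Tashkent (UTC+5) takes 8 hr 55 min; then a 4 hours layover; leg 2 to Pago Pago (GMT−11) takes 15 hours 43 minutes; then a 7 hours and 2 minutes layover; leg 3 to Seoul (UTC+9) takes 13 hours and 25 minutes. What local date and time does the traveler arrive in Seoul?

Convert departure to UTC: 5:52 AM + 4:00 = 9:52 AM UTC on Sep 27.
Add 8 hours 55 minutes leg 1 → 6:47 PM UTC.
Add 4 hours layover in Tashkent → 10:47 PM UTC.
Add 15 hours and 43 minutes leg 2 → 2:30 PM UTC (Sep 28).
Add 7 hours and 2 minutes layover in Pago Pago → 9:32 PM UTC.
Add 13 hours 25 minutes leg 3 → 10:57 AM UTC (Sep 29).
Seoul is UTC+9:00, so local arrival = 10:57 AM + 9:00 = 7:57 PM on Sep 29.

7:57 PM on September 29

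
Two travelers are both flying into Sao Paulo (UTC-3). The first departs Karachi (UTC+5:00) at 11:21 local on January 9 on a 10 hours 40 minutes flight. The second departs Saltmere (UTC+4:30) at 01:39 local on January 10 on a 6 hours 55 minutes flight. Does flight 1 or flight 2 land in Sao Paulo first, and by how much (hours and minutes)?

the first, by 11 hours 3 minutes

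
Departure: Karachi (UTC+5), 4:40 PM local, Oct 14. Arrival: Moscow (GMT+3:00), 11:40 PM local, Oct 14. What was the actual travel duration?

9 hours

Departure in UTC: 4:40 PM − 5:00 = 11:40 AM on Oct 14.
Arrival in UTC: 11:40 PM − 3:00 = 8:40 PM on Oct 14.
Elapsed = 8:40 PM − 11:40 AM = 9 hours.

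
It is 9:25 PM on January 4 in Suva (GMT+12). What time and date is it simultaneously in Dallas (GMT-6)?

In UTC: 9:25 PM − 12:00 = 9:25 AM on Jan 4.
Dallas is UTC−6:00: 9:25 AM − 6:00 = 3:25 AM on Jan 4.

3:25 AM on January 4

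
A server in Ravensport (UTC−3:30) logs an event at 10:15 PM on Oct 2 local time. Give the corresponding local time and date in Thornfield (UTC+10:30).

12:15 PM on Oct 3

Thornfield is 14:00 ahead of Ravensport.
Shift by the zone difference: 10:15 PM + 14:00 = 12:15 PM on Oct 3 in Thornfield.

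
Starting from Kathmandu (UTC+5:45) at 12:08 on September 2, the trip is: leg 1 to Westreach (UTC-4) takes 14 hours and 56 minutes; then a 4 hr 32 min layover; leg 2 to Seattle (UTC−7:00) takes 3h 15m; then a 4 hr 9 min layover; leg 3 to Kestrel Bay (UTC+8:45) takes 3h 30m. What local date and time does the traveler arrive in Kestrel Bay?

21:30 on Sep 3

Convert departure to UTC: 12:08 − 5:45 = 06:23 UTC on Sep 2.
Add 14 hours and 56 minutes leg 1 → 21:19 UTC.
Add 4 hours and 32 minutes layover in Westreach → 01:51 UTC (Sep 3).
Add 3 hours 15 minutes leg 2 → 05:06 UTC.
Add 4 hours and 9 minutes layover in Seattle → 09:15 UTC.
Add 3 hours 30 minutes leg 3 → 12:45 UTC.
Kestrel Bay is UTC+8:45, so local arrival = 12:45 + 8:45 = 21:30 on Sep 3.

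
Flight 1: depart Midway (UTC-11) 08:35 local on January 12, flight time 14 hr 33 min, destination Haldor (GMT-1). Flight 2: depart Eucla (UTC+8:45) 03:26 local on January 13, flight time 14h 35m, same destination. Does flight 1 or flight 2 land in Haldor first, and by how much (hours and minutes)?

the second, by 52 minutes

Flight 1 in UTC: 08:35 + 11:00 = 19:35 on Jan 12.
+14 hours and 33 minutes → arrive 10:08 UTC on Jan 13.
Flight 2 in UTC: 03:26 − 8:45 = 18:41 on Jan 12.
+14 hours 35 minutes → arrive 09:16 UTC on Jan 13.
Flight 2 lands earlier by 52 minutes.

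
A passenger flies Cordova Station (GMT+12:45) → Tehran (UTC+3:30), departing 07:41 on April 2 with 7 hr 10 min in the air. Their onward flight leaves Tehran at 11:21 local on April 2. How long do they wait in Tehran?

5 hours 45 minutes

Convert departure to UTC: 07:41 − 12:45 = 18:56 UTC on Apr 1.
Add 7 hours and 10 minutes flight time → 02:06 UTC (Apr 2).
Tehran is UTC+3:30, so local arrival = 02:06 + 3:30 = 05:36 on Apr 2.
Layover = 11:21 − 05:36 = 5 hours 45 minutes.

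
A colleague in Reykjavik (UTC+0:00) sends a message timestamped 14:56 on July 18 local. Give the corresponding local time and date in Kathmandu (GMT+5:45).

Kathmandu is 5:45 ahead of Reykjavik.
Shift by the zone difference: 14:56 + 5:45 = 20:41 on Jul 18 in Kathmandu.

20:41 on July 18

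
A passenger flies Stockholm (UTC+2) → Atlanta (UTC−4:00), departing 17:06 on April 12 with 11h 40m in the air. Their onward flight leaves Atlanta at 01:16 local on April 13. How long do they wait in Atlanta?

2 hours 30 minutes

Convert departure to UTC: 17:06 − 2:00 = 15:06 UTC on Apr 12.
Add 11 hours 40 minutes flight time → 02:46 UTC (Apr 13).
Atlanta is UTC−4:00, so local arrival = 02:46 − 4:00 = 22:46 on Apr 12.
Layover = 01:16 − 22:46 (+1 day) = 2 hours 30 minutes.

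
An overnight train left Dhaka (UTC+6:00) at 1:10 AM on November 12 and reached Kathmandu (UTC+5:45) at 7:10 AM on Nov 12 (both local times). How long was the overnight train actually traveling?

6 hours 15 minutes

Departure in UTC: 1:10 AM − 6:00 = 7:10 PM on Nov 11.
Arrival in UTC: 7:10 AM − 5:45 = 1:25 AM on Nov 12.
Elapsed = 1:25 AM − 7:10 PM (+1 day) = 6 hours 15 minutes.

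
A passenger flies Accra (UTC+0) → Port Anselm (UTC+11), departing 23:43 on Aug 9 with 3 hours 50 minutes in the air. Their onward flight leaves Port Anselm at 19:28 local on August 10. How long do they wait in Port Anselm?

4 hours 55 minutes

Accra is at UTC+0, so departure is already 23:43 UTC on Aug 9.
Add 3 hours 50 minutes flight time → 03:33 UTC (Aug 10).
Port Anselm is UTC+11:00, so local arrival = 03:33 + 11:00 = 14:33 on Aug 10.
Layover = 19:28 − 14:33 = 4 hours 55 minutes.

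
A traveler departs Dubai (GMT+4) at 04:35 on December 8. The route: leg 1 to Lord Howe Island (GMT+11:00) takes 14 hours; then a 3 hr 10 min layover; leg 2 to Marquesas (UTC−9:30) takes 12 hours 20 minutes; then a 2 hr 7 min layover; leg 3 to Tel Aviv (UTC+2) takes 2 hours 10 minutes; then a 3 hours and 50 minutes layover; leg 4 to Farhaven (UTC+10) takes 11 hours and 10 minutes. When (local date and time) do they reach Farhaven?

11:22 on Dec 10

Convert departure to UTC: 04:35 − 4:00 = 00:35 UTC on Dec 8.
Add 14 hours leg 1 → 14:35 UTC.
Add 3 hours and 10 minutes layover in Lord Howe Island → 17:45 UTC.
Add 12 hours and 20 minutes leg 2 → 06:05 UTC (Dec 9).
Add 2 hours and 7 minutes layover in Marquesas → 08:12 UTC.
Add 2 hours 10 minutes leg 3 → 10:22 UTC.
Add 3 hours 50 minutes layover in Tel Aviv → 14:12 UTC.
Add 11 hours and 10 minutes leg 4 → 01:22 UTC (Dec 10).
Farhaven is UTC+10:00, so local arrival = 01:22 + 10:00 = 11:22 on Dec 10.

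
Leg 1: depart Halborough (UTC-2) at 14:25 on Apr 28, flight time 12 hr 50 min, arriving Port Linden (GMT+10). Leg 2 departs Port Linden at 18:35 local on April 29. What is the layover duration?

3 hours 20 minutes

Convert departure to UTC: 14:25 + 2:00 = 16:25 UTC on Apr 28.
Add 12 hours and 50 minutes flight time → 05:15 UTC (Apr 29).
Port Linden is UTC+10:00, so local arrival = 05:15 + 10:00 = 15:15 on Apr 29.
Layover = 18:35 − 15:15 = 3 hours 20 minutes.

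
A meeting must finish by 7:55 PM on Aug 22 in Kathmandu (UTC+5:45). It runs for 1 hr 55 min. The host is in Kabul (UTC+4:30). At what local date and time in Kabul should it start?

Target end time in UTC: 7:55 PM − 5:45 = 2:10 PM on Aug 22.
Subtract 1 hour and 55 minutes → start 12:15 PM UTC on Aug 22.
Kabul is UTC+4:30: 12:15 PM + 4:30 = 4:45 PM on Aug 22.

4:45 PM on Aug 22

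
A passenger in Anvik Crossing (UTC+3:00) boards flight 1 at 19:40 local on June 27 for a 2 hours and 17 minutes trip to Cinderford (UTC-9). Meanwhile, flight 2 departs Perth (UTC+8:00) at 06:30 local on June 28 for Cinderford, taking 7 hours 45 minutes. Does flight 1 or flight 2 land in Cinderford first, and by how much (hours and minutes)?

the first, by 11 hours 18 minutes

Flight 1 in UTC: 19:40 − 3:00 = 16:40 on Jun 27.
+2 hours 17 minutes → arrive 18:57 UTC on Jun 27.
Flight 2 in UTC: 06:30 − 8:00 = 22:30 on Jun 27.
+7 hours 45 minutes → arrive 06:15 UTC on Jun 28.
Flight 1 lands earlier by 11 hours 18 minutes.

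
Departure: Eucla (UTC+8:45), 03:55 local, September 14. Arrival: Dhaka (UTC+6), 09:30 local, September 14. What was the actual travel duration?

Dhaka is 2:45 behind Eucla.
Clock-face elapsed time (ignoring zones) is 5 hours 35 minutes.
Actual elapsed = 5 hours 35 minutes + 2:45 = 8 hours 20 minutes.

8 hours 20 minutes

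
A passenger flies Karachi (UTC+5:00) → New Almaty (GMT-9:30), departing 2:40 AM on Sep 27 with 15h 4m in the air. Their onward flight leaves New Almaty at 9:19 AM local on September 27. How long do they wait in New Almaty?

6 hours 5 minutes

Convert departure to UTC: 2:40 AM − 5:00 = 9:40 PM UTC on Sep 26.
Add 15 hours and 4 minutes flight time → 12:44 PM UTC (Sep 27).
New Almaty is UTC−9:30, so local arrival = 12:44 PM − 9:30 = 3:14 AM on Sep 27.
Layover = 9:19 AM − 3:14 AM = 6 hours 5 minutes.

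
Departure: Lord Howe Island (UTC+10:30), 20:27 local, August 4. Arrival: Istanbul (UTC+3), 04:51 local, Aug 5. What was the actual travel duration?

15 hours 54 minutes

Istanbul is 7:30 behind Lord Howe Island.
Clock-face elapsed time (ignoring zones) is 8 hours 24 minutes.
Actual elapsed = 8 hours 24 minutes + 7:30 = 15 hours 54 minutes.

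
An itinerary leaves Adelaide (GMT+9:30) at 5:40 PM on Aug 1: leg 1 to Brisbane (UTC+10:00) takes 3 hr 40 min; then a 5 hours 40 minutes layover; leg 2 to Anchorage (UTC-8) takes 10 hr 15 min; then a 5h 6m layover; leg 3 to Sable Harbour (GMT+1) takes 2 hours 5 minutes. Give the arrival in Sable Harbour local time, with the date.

Convert departure to UTC: 5:40 PM − 9:30 = 8:10 AM UTC on Aug 1.
Add 3 hours 40 minutes leg 1 → 11:50 AM UTC.
Add 5 hours and 40 minutes layover in Brisbane → 5:30 PM UTC.
Add 10 hours and 15 minutes leg 2 → 3:45 AM UTC (Aug 2).
Add 5 hours and 6 minutes layover in Anchorage → 8:51 AM UTC.
Add 2 hours 5 minutes leg 3 → 10:56 AM UTC.
Sable Harbour is UTC+1:00, so local arrival = 10:56 AM + 1:00 = 11:56 AM on Aug 2.

11:56 AM on August 2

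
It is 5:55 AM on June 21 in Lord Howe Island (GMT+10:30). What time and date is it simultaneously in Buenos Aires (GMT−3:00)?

Buenos Aires is 13:30 behind Lord Howe Island.
Shift by the zone difference: 5:55 AM − 13:30 = 4:25 PM on Jun 20 in Buenos Aires.

4:25 PM on June 20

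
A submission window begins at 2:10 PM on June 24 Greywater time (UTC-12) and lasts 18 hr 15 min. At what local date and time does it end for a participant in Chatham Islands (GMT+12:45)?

9:10 AM on June 26

Convert start to UTC: 2:10 PM + 12:00 = 2:10 AM UTC on Jun 25.
Add 18 hours 15 minutes duration → 8:25 PM UTC.
Chatham Islands is UTC+12:45, so local end time = 8:25 PM + 12:45 = 9:10 AM on Jun 26.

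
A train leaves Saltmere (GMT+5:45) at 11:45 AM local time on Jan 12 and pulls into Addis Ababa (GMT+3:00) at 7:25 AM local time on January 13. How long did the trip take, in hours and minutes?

22 hours 25 minutes

Departure in UTC: 11:45 AM − 5:45 = 6:00 AM on Jan 12.
Arrival in UTC: 7:25 AM − 3:00 = 4:25 AM on Jan 13.
Elapsed = 4:25 AM − 6:00 AM (+1 day) = 22 hours 25 minutes.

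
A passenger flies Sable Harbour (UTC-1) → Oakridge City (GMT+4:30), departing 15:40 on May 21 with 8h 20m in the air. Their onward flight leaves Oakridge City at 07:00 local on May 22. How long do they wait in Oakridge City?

1 hour 30 minutes

Convert departure to UTC: 15:40 + 1:00 = 16:40 UTC on May 21.
Add 8 hours and 20 minutes flight time → 01:00 UTC (May 22).
Oakridge City is UTC+4:30, so local arrival = 01:00 + 4:30 = 05:30 on May 22.
Layover = 07:00 − 05:30 = 1 hour 30 minutes.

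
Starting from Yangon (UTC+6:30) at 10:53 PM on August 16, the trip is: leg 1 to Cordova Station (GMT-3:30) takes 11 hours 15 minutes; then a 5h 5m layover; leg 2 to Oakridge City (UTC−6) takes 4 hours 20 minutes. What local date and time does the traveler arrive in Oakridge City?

Convert departure to UTC: 10:53 PM − 6:30 = 4:23 PM UTC on Aug 16.
Add 11 hours 15 minutes leg 1 → 3:38 AM UTC (Aug 17).
Add 5 hours 5 minutes layover in Cordova Station → 8:43 AM UTC.
Add 4 hours 20 minutes leg 2 → 1:03 PM UTC.
Oakridge City is UTC−6:00, so local arrival = 1:03 PM − 6:00 = 7:03 AM on Aug 17.

7:03 AM on August 17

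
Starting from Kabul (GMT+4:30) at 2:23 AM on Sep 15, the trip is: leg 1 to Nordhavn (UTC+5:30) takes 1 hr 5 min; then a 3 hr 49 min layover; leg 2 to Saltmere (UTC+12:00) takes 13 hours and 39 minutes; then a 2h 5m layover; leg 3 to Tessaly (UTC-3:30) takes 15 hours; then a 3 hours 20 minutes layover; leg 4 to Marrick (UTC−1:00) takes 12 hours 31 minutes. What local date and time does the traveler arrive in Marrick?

Convert departure to UTC: 2:23 AM − 4:30 = 9:53 PM UTC on Sep 14.
Add 1 hour 5 minutes leg 1 → 10:58 PM UTC.
Add 3 hours 49 minutes layover in Nordhavn → 2:47 AM UTC (Sep 15).
Add 13 hours 39 minutes leg 2 → 4:26 PM UTC.
Add 2 hours and 5 minutes layover in Saltmere → 6:31 PM UTC.
Add 15 hours leg 3 → 9:31 AM UTC (Sep 16).
Add 3 hours 20 minutes layover in Tessaly → 12:51 PM UTC.
Add 12 hours and 31 minutes leg 4 → 1:22 AM UTC (Sep 17).
Marrick is UTC−1:00, so local arrival = 1:22 AM − 1:00 = 12:22 AM on Sep 17.

12:22 AM on September 17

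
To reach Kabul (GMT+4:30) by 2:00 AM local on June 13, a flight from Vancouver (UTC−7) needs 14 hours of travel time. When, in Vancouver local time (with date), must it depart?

12:30 AM on Jun 12

Target arrival in UTC: 2:00 AM − 4:30 = 9:30 PM on Jun 12.
Subtract 14 hours → departure 7:30 AM UTC on Jun 12.
Vancouver is UTC−7:00: 7:30 AM − 7:00 = 12:30 AM on Jun 12.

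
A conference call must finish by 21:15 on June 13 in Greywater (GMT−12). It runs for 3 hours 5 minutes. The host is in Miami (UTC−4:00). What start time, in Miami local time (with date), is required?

02:10 on Jun 14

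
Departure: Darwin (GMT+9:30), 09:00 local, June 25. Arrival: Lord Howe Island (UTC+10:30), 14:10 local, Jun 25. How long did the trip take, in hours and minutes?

4 hours 10 minutes

Departure in UTC: 09:00 − 9:30 = 23:30 on Jun 24.
Arrival in UTC: 14:10 − 10:30 = 03:40 on Jun 25.
Elapsed = 03:40 − 23:30 (+1 day) = 4 hours 10 minutes.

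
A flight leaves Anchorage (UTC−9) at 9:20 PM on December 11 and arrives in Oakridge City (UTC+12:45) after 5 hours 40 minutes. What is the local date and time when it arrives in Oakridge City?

Oakridge City is 21:45 ahead of Anchorage.
After 5 hours 40 minutes it is 3:00 AM (Dec 12) in Anchorage.
Shift by the zone difference: 3:00 AM + 21:45 = 12:45 AM on Dec 13 in Oakridge City.

12:45 AM on December 13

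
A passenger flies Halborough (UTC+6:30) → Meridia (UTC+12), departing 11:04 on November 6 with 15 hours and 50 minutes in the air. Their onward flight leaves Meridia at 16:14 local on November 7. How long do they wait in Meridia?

7 hours 50 minutes

Convert departure to UTC: 11:04 − 6:30 = 04:34 UTC on Nov 6.
Add 15 hours and 50 minutes flight time → 20:24 UTC.
Meridia is UTC+12:00, so local arrival = 20:24 + 12:00 = 08:24 on Nov 7.
Layover = 16:14 − 08:24 = 7 hours 50 minutes.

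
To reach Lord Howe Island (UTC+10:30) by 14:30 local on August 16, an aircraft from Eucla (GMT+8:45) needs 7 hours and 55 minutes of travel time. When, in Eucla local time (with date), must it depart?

Target arrival in UTC: 14:30 − 10:30 = 04:00 on Aug 16.
Subtract 7 hours 55 minutes → departure 20:05 UTC on Aug 15.
Eucla is UTC+8:45: 20:05 + 8:45 = 04:50 on Aug 16.

04:50 on August 16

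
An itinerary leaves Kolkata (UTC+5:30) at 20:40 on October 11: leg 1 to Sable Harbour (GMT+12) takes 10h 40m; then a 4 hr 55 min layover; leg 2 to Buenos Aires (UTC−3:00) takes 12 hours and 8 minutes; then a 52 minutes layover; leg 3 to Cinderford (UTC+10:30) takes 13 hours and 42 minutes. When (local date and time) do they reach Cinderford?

19:57 on October 13

Convert departure to UTC: 20:40 − 5:30 = 15:10 UTC on Oct 11.
Add 10 hours 40 minutes leg 1 → 01:50 UTC (Oct 12).
Add 4 hours 55 minutes layover in Sable Harbour → 06:45 UTC.
Add 12 hours 8 minutes leg 2 → 18:53 UTC.
Add 52 minutes layover in Buenos Aires → 19:45 UTC.
Add 13 hours and 42 minutes leg 3 → 09:27 UTC (Oct 13).
Cinderford is UTC+10:30, so local arrival = 09:27 + 10:30 = 19:57 on Oct 13.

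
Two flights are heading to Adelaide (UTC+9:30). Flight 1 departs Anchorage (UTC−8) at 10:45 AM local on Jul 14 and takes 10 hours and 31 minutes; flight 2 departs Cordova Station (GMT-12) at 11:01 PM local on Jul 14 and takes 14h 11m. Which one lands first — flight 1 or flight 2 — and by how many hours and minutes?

Flight 1 in UTC: 10:45 AM + 8:00 = 6:45 PM on Jul 14.
+10 hours 31 minutes → arrive 5:16 AM UTC on Jul 15.
Flight 2 in UTC: 11:01 PM + 12:00 = 11:01 AM on Jul 15.
+14 hours 11 minutes → arrive 1:12 AM UTC on Jul 16.
Flight 1 lands earlier by 19 hours 56 minutes.

the first, by 19 hours 56 minutes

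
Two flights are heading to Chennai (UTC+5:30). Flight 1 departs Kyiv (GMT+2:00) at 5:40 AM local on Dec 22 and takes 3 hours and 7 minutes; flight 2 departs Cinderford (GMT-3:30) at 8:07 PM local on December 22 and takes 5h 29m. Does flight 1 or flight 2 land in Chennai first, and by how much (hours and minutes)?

the first, by 22 hours 19 minutes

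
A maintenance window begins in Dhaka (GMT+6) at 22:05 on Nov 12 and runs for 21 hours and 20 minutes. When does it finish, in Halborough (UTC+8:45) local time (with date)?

22:10 on November 13

Halborough is 2:45 ahead of Dhaka.
After 21 hours 20 minutes it is 19:25 (Nov 13) in Dhaka.
Shift by the zone difference: 19:25 + 2:45 = 22:10 on Nov 13 in Halborough.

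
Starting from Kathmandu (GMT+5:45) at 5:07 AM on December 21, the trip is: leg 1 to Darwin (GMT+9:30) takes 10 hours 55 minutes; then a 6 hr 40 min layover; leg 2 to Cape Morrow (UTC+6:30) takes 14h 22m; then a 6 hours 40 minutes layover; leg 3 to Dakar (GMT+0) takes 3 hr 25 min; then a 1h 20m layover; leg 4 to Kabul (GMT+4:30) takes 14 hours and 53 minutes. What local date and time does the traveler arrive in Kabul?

2:07 PM on December 23

Convert departure to UTC: 5:07 AM − 5:45 = 11:22 PM UTC on Dec 20.
Add 10 hours 55 minutes leg 1 → 10:17 AM UTC (Dec 21).
Add 6 hours and 40 minutes layover in Darwin → 4:57 PM UTC.
Add 14 hours 22 minutes leg 2 → 7:19 AM UTC (Dec 22).
Add 6 hours and 40 minutes layover in Cape Morrow → 1:59 PM UTC.
Add 3 hours and 25 minutes leg 3 → 5:24 PM UTC.
Add 1 hour 20 minutes layover in Dakar → 6:44 PM UTC.
Add 14 hours 53 minutes leg 4 → 9:37 AM UTC (Dec 23).
Kabul is UTC+4:30, so local arrival = 9:37 AM + 4:30 = 2:07 PM on Dec 23.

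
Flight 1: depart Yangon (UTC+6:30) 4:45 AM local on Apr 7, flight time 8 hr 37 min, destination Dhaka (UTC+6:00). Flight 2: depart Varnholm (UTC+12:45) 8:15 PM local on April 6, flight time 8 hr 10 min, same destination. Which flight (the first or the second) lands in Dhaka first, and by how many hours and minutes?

Flight 1 in UTC: 4:45 AM − 6:30 = 10:15 PM on Apr 6.
+8 hours and 37 minutes → arrive 6:52 AM UTC on Apr 7.
Flight 2 in UTC: 8:15 PM − 12:45 = 7:30 AM on Apr 6.
+8 hours and 10 minutes → arrive 3:40 PM UTC on Apr 6.
Flight 2 lands earlier by 15 hours 12 minutes.

the second, by 15 hours 12 minutes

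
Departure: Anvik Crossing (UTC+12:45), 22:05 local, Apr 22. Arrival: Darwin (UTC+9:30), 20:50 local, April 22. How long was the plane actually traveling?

2 hours

Departure in UTC: 22:05 − 12:45 = 09:20 on Apr 22.
Arrival in UTC: 20:50 − 9:30 = 11:20 on Apr 22.
Elapsed = 11:20 − 09:20 = 2 hours.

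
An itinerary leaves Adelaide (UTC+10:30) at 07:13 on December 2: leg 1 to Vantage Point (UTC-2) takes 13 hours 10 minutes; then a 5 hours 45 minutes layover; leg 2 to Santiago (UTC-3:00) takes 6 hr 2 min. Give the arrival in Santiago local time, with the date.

Convert departure to UTC: 07:13 − 10:30 = 20:43 UTC on Dec 1.
Add 13 hours 10 minutes leg 1 → 09:53 UTC (Dec 2).
Add 5 hours 45 minutes layover in Vantage Point → 15:38 UTC.
Add 6 hours and 2 minutes leg 2 → 21:40 UTC.
Santiago is UTC−3:00, so local arrival = 21:40 − 3:00 = 18:40 on Dec 2.

18:40 on December 2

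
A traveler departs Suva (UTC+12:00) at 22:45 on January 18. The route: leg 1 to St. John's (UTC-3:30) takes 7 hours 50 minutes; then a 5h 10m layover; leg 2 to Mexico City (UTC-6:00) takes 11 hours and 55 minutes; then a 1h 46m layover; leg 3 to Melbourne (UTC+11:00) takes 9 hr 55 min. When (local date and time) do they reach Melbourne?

Convert departure to UTC: 22:45 − 12:00 = 10:45 UTC on Jan 18.
Add 7 hours and 50 minutes leg 1 → 18:35 UTC.
Add 5 hours 10 minutes layover in St. John's → 23:45 UTC.
Add 11 hours and 55 minutes leg 2 → 11:40 UTC (Jan 19).
Add 1 hour and 46 minutes layover in Mexico City → 13:26 UTC.
Add 9 hours 55 minutes leg 3 → 23:21 UTC.
Melbourne is UTC+11:00, so local arrival = 23:21 + 11:00 = 10:21 on Jan 20.

10:21 on January 20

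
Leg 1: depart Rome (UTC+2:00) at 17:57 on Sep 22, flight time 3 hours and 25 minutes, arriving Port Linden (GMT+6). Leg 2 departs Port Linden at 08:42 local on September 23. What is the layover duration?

7 hours 20 minutes

Convert departure to UTC: 17:57 − 2:00 = 15:57 UTC on Sep 22.
Add 3 hours 25 minutes flight time → 19:22 UTC.
Port Linden is UTC+6:00, so local arrival = 19:22 + 6:00 = 01:22 on Sep 23.
Layover = 08:42 − 01:22 = 7 hours 20 minutes.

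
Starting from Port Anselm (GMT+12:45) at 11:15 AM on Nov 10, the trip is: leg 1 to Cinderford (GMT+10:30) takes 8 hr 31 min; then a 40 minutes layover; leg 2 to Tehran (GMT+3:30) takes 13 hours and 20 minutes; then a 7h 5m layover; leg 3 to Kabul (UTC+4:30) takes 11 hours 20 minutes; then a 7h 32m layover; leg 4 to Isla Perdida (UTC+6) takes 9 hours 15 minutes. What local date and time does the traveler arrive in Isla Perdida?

2:13 PM on Nov 12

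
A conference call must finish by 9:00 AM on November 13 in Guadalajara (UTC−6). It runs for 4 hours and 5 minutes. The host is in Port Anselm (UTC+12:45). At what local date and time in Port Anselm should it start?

11:40 PM on November 13

Target end time in UTC: 9:00 AM + 6:00 = 3:00 PM on Nov 13.
Subtract 4 hours 5 minutes → start 10:55 AM UTC on Nov 13.
Port Anselm is UTC+12:45: 10:55 AM + 12:45 = 11:40 PM on Nov 13.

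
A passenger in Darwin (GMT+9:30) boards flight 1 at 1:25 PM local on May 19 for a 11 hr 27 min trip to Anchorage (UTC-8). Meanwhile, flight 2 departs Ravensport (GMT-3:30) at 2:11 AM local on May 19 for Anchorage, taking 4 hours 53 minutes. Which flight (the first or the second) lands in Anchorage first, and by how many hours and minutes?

Flight 1 in UTC: 1:25 PM − 9:30 = 3:55 AM on May 19.
+11 hours 27 minutes → arrive 3:22 PM UTC on May 19.
Flight 2 in UTC: 2:11 AM + 3:30 = 5:41 AM on May 19.
+4 hours and 53 minutes → arrive 10:34 AM UTC on May 19.
Flight 2 lands earlier by 4 hours 48 minutes.

the second, by 4 hours 48 minutes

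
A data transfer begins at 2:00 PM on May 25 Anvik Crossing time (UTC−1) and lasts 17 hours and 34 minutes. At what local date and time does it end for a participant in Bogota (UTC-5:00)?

Convert start to UTC: 2:00 PM + 1:00 = 3:00 PM UTC on May 25.
Add 17 hours and 34 minutes duration → 8:34 AM UTC (May 26).
Bogota is UTC−5:00, so local end time = 8:34 AM − 5:00 = 3:34 AM on May 26.

3:34 AM on May 26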